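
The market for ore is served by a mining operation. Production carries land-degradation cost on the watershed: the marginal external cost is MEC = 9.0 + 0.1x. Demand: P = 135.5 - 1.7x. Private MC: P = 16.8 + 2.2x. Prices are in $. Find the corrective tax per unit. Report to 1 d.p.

Social marginal cost = private MC + MEC = 25.8 + 2.3x.
Set SMC = demand: 25.8 + 2.3x = 135.5 - 1.7x → x* = 27.4250.
The Pigouvian tax equals MEC at x*: 9.0 + 0.1×27.4250 = 11.7425.

tax = $11.7 per unit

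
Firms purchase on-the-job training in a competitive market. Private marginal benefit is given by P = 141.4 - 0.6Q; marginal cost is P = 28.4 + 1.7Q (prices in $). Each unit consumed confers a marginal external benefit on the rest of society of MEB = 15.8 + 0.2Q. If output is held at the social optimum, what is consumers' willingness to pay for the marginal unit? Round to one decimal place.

Social marginal benefit = demand + MEB = 157.2 - 0.4Q.
Set SMB = MC: 157.2 - 0.4Q = 28.4 + 1.7Q → Q* = 61.3333.
Consumer price on the demand curve at Q*: 141.4 − 0.6×61.3333 = 104.6000.

P = $104.6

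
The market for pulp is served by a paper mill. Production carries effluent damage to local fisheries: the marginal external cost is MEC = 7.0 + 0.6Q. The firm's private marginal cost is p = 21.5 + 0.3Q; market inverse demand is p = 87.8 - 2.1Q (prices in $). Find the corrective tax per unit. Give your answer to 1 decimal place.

tax = $18.9 per unit

Social marginal cost = private MC + MEC = 28.5 + 0.9Q.
Set SMC = demand: 28.5 + 0.9Q = 87.8 - 2.1Q → Q* = 19.7667.
The Pigouvian tax equals MEC at Q*: 7.0 + 0.6×19.7667 = 18.8600.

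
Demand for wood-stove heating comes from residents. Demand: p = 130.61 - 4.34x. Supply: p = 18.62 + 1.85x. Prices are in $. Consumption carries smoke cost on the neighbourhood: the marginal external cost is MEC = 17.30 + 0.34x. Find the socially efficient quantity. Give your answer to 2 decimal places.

Social marginal benefit = demand − MEC = 113.31 - 4.68x.
Set SMB = MC: 113.31 - 4.68x = 18.62 + 1.85x → x* = 14.5008.

x* = 14.50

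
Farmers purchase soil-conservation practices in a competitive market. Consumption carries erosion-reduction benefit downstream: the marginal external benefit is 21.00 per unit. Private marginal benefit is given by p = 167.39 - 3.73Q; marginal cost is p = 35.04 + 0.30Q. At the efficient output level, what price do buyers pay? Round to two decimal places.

Social marginal benefit = demand + MEB = 188.39 - 3.73Q.
Set SMB = MC: 188.39 - 3.73Q = 35.04 + 0.30Q → Q* = 38.0521.
Consumer price on the demand curve at Q*: 167.39 − 3.73×38.0521 = 25.4557.

P = 25.46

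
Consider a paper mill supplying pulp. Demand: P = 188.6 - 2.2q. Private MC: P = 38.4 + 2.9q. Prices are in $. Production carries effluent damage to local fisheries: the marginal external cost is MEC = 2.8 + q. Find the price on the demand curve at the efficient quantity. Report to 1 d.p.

Social marginal cost = private MC + MEC = 41.2 + 3.9q.
Set SMC = demand: 41.2 + 3.9q = 188.6 - 2.2q → q* = 24.1639.
Consumer price on the demand curve at q*: 188.6 − 2.2×24.1639 = 135.4394.

P = $135.4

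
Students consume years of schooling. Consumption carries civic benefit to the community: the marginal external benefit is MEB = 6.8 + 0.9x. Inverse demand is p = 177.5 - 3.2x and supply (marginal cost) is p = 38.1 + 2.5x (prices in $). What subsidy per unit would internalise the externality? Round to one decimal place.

Social marginal benefit = demand + MEB = 184.3 - 2.3x.
Set SMB = MC: 184.3 - 2.3x = 38.1 + 2.5x → x* = 30.4583.
The Pigouvian subsidy equals MEB at x*: 6.8 + 0.9×30.4583 = 34.2125.

subsidy = $34.2 per unit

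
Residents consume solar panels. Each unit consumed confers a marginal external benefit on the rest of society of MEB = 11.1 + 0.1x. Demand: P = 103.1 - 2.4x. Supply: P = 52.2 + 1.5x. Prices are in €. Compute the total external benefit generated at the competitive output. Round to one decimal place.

Market equilibrium (private): 52.2 + 1.5x = 103.1 - 2.4x → x_m = 13.0513.
Total external benefit = ∫₀^{x_m} (11.1 + 0.1x) dx = 11.1×13.0513 + ½×0.1×13.0513² = 153.3863.

€153.4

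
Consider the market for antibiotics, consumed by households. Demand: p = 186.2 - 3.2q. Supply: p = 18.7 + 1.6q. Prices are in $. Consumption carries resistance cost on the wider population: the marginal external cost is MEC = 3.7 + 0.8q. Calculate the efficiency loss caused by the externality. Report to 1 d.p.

DWL = $89.3

Market equilibrium (private): 18.7 + 1.6q = 186.2 - 3.2q → q_m = 34.8958.
Social marginal benefit = demand − MEC = 182.5 - 4.0q.
Set SMB = MC: 182.5 - 4.0q = 18.7 + 1.6q → q* = 29.2500.
Between q* and q_m the wedge MC − SMB runs linearly from 0 to MEC(q_m), so the loss is a triangle.
DWL = ½ × 5.6458 × 31.6167 = 89.2508.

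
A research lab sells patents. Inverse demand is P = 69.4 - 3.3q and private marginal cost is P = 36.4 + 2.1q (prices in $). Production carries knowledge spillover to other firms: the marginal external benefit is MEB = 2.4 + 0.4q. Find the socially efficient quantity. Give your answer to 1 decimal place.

q* = 7.1

Social marginal cost = private MC − MEB = 34.0 + 1.7q.
Set SMC = demand: 34.0 + 1.7q = 69.4 - 3.3q → q* = 7.0800.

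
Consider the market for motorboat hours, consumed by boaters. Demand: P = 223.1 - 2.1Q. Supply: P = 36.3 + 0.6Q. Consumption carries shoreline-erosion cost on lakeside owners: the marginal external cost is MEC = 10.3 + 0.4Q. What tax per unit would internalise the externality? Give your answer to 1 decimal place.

tax = 33.1 per unit

Social marginal benefit = demand − MEC = 212.8 - 2.5Q.
Set SMB = MC: 212.8 - 2.5Q = 36.3 + 0.6Q → Q* = 56.9355.
The Pigouvian tax equals MEC at Q*: 10.3 + 0.4×56.9355 = 33.0742.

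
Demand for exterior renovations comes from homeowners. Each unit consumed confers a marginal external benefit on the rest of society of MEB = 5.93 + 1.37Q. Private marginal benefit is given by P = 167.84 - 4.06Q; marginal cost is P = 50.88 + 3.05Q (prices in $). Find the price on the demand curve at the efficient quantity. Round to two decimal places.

P = $80.92

Social marginal benefit = demand + MEB = 173.77 - 2.69Q.
Set SMB = MC: 173.77 - 2.69Q = 50.88 + 3.05Q → Q* = 21.4094.
Consumer price on the demand curve at Q*: 167.84 − 4.06×21.4094 = 80.9178.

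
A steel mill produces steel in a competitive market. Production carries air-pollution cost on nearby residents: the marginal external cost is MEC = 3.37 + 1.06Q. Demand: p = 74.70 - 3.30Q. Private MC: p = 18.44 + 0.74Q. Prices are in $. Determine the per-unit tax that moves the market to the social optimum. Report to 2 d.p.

Social marginal cost = private MC + MEC = 21.81 + 1.80Q.
Set SMC = demand: 21.81 + 1.80Q = 74.70 - 3.30Q → Q* = 10.3706.
The Pigouvian tax equals MEC at Q*: 3.37 + 1.06×10.3706 = 14.3628.

tax = $14.36 per unit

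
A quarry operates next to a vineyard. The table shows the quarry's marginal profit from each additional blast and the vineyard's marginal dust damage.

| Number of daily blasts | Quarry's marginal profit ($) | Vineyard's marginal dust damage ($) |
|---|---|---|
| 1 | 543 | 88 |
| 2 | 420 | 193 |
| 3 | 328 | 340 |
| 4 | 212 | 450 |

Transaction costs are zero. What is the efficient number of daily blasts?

2

Bargaining reaches the level where marginal profit last exceeds marginal dust damage.
That holds through level 2 (420 ≥ 193) but not at 3 (328 < 340).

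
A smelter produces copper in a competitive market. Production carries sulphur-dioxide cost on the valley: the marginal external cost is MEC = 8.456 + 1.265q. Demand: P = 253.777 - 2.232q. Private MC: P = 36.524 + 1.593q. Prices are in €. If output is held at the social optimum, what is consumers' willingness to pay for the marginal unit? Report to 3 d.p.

Social marginal cost = private MC + MEC = 44.980 + 2.858q.
Set SMC = demand: 44.980 + 2.858q = 253.777 - 2.232q → q* = 41.0210.
Consumer price on the demand curve at q*: 253.777 − 2.232×41.0210 = 162.2181.

P = €162.218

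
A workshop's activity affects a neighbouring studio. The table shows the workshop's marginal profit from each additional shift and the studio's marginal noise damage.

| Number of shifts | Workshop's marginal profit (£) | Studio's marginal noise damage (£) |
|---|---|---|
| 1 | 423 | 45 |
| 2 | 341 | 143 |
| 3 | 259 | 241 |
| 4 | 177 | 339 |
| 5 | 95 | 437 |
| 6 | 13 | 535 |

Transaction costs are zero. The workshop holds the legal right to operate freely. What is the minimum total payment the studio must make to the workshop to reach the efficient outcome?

Left alone the workshop would choose level 6 (marginal profit stays positive).
Efficient level: k* = 3 (marginal profit ≥ marginal noise damage through 3).
The studio must at least cover the workshop's forgone profit from cutting 6→3: 177 + 95 + 13 = 285.

£285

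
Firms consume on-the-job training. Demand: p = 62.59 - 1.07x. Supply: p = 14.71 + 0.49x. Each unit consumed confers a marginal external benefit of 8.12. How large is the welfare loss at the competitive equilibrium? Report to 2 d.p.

DWL = 21.13

Market equilibrium (private): 14.71 + 0.49x = 62.59 - 1.07x → x_m = 30.6923.
Social marginal benefit = demand + MEB = 70.71 - 1.07x.
Set SMB = MC: 70.71 - 1.07x = 14.71 + 0.49x → x* = 35.8974.
The welfare-loss triangle has base |x_m − x*| and height MEB(x_m) (the vertical gap between SMB and MC is zero at x* and MEB at x_m).
DWL = ½ × 5.2051 × 8.1200 = 21.1327.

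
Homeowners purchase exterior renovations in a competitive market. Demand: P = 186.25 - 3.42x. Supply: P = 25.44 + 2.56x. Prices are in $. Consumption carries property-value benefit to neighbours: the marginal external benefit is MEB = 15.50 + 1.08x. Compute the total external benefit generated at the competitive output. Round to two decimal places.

Market equilibrium (private): 25.44 + 2.56x = 186.25 - 3.42x → x_m = 26.8913.
Total external benefit = ∫₀^{x_m} (15.50 + 1.08x) dx = 15.50×26.8913 + ½×1.08×26.8913² = 807.3118.

$807.31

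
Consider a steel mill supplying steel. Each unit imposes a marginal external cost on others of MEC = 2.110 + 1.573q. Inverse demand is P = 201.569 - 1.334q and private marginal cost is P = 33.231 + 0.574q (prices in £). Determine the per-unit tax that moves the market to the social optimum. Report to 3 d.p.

tax = £77.225 per unit

Social marginal cost = private MC + MEC = 35.341 + 2.147q.
Set SMC = demand: 35.341 + 2.147q = 201.569 - 1.334q → q* = 47.7529.
The Pigouvian tax equals MEC at q*: 2.110 + 1.573×47.7529 = 77.2253.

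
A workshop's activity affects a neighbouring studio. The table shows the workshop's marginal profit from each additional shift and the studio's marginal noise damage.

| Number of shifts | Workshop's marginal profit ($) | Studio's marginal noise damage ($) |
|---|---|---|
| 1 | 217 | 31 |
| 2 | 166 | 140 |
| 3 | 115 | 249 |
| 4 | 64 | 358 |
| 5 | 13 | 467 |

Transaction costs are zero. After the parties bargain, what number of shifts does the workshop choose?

2

Bargaining reaches the level where marginal profit last exceeds marginal noise damage.
That holds through level 2 (166 ≥ 140) but not at 3 (115 < 249).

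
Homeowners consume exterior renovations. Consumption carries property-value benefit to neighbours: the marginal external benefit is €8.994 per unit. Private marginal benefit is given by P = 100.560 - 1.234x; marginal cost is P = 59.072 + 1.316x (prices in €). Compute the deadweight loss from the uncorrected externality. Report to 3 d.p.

Market equilibrium (private): 59.072 + 1.316x = 100.560 - 1.234x → x_m = 16.2698.
Social marginal benefit = demand + MEB = 109.554 - 1.234x.
Set SMB = MC: 109.554 - 1.234x = 59.072 + 1.316x → x* = 19.7969.
The loss is the area between SMB and MC from x* to x_m; with linear curves that's a triangle of height MEB(x_m).
DWL = ½ × 3.5271 × 8.9940 = 15.8614.

DWL = €15.861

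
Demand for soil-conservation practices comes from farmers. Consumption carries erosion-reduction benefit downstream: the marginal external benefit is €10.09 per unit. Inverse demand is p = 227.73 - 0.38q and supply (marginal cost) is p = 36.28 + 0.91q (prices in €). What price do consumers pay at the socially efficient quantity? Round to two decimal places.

P = €168.36

Social marginal benefit = demand + MEB = 237.82 - 0.38q.
Set SMB = MC: 237.82 - 0.38q = 36.28 + 0.91q → q* = 156.2326.
Consumer price on the demand curve at q*: 227.73 − 0.38×156.2326 = 168.3616.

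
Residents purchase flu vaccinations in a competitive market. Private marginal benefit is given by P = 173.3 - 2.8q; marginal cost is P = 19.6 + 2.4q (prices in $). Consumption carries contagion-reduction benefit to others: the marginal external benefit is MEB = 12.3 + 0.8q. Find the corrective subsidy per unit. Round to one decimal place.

Social marginal benefit = demand + MEB = 185.6 - 2.0q.
Set SMB = MC: 185.6 - 2.0q = 19.6 + 2.4q → q* = 37.7273.
The Pigouvian subsidy equals MEB at q*: 12.3 + 0.8×37.7273 = 42.4818.

subsidy = $42.5 per unit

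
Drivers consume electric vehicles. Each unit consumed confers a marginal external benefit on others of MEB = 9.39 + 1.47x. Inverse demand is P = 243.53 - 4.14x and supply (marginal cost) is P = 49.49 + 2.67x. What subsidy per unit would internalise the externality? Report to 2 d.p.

subsidy = 65.39 per unit

Social marginal benefit = demand + MEB = 252.92 - 2.67x.
Set SMB = MC: 252.92 - 2.67x = 49.49 + 2.67x → x* = 38.0955.
The Pigouvian subsidy equals MEB at x*: 9.39 + 1.47×38.0955 = 65.3904.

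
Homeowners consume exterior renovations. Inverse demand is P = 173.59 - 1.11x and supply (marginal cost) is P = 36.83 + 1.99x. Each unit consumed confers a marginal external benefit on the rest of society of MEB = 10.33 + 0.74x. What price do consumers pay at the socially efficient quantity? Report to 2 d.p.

Social marginal benefit = demand + MEB = 183.92 - 0.37x.
Set SMB = MC: 183.92 - 0.37x = 36.83 + 1.99x → x* = 62.3263.
Consumer price on the demand curve at x*: 173.59 − 1.11×62.3263 = 104.4078.

P = 104.41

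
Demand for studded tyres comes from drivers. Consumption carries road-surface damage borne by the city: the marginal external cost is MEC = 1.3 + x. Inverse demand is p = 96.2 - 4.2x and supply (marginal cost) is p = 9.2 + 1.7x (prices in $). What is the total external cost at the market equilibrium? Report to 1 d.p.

Market equilibrium (private): 9.2 + 1.7x = 96.2 - 4.2x → x_m = 14.7458.
Total external cost = ∫₀^{x_m} (1.3 + 1.0x) dx = 1.3×14.7458 + ½×1.0×14.7458² = 127.8888.

$127.9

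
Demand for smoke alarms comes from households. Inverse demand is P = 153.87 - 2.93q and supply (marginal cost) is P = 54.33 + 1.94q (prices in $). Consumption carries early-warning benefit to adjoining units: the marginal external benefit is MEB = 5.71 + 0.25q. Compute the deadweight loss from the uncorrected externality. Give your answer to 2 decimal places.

DWL = $12.67

Market equilibrium (private): 54.33 + 1.94q = 153.87 - 2.93q → q_m = 20.4394.
Social marginal benefit = demand + MEB = 159.58 - 2.68q.
Set SMB = MC: 159.58 - 2.68q = 54.33 + 1.94q → q* = 22.7814.
The loss is the area between SMB and MC from q* to q_m; with linear curves that's a triangle of height MEB(q_m).
DWL = ½ × 2.3420 × 10.8199 = 12.6701.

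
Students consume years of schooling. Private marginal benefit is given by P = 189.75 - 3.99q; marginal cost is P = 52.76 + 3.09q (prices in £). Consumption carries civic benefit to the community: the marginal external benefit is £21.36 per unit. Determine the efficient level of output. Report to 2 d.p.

q* = 22.37

Social marginal benefit = demand + MEB = 211.11 - 3.99q.
Set SMB = MC: 211.11 - 3.99q = 52.76 + 3.09q → q* = 22.3658.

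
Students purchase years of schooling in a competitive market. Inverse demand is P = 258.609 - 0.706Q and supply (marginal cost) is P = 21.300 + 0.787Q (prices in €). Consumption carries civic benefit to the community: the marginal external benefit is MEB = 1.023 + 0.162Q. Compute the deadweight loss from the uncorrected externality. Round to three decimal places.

DWL = €269.259

Market equilibrium (private): 21.300 + 0.787Q = 258.609 - 0.706Q → Q_m = 158.9478.
Social marginal benefit = demand + MEB = 259.632 - 0.544Q.
Set SMB = MC: 259.632 - 0.544Q = 21.300 + 0.787Q → Q* = 179.0624.
Between Q* and Q_m the wedge SMB − MC runs linearly from 0 to MEB(Q_m), so the loss is a triangle.
DWL = ½ × 20.1146 × 26.7725 = 269.2591.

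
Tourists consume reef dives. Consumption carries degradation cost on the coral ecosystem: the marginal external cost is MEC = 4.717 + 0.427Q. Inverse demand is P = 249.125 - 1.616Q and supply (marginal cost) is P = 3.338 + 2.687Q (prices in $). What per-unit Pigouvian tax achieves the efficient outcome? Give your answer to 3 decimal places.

tax = $26.480 per unit

Social marginal benefit = demand − MEC = 244.408 - 2.043Q.
Set SMB = MC: 244.408 - 2.043Q = 3.338 + 2.687Q → Q* = 50.9662.
The Pigouvian tax equals MEC at Q*: 4.717 + 0.427×50.9662 = 26.4796.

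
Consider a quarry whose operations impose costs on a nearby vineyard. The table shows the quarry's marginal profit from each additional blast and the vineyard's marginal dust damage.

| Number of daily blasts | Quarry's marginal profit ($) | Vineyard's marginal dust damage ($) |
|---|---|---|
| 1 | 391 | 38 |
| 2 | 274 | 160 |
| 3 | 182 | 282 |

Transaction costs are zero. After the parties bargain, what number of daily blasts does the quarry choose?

Bargaining reaches the level where marginal profit last exceeds marginal dust damage.
That holds through level 2 (274 ≥ 160) but not at 3 (182 < 282).

2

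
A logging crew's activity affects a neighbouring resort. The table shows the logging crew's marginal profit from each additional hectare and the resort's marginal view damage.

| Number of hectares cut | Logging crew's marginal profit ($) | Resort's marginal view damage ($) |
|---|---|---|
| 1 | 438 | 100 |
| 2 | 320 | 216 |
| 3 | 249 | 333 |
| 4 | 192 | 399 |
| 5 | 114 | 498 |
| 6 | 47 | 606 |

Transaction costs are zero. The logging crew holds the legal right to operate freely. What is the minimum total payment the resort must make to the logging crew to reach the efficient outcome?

$602

Left alone the logging crew would choose level 6 (marginal profit stays positive).
Efficient level: k* = 2 (marginal profit ≥ marginal view damage through 2).
The resort must at least cover the logging crew's forgone profit from cutting 6→2: 249 + 192 + 114 + 47 = 602.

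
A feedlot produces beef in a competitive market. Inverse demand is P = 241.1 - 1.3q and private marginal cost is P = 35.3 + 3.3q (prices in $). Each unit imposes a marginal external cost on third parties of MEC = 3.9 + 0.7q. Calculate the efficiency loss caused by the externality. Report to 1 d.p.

Market equilibrium (private): 35.3 + 3.3q = 241.1 - 1.3q → q_m = 44.7391.
Social marginal cost = private MC + MEC = 39.2 + 4.0q.
Set SMC = demand: 39.2 + 4.0q = 241.1 - 1.3q → q* = 38.0943.
Between q* and q_m the wedge SMC − demand runs linearly from 0 to MEC(q_m), so the loss is a triangle.
DWL = ½ × 6.6448 × 35.2174 = 117.0063.

DWL = $117.0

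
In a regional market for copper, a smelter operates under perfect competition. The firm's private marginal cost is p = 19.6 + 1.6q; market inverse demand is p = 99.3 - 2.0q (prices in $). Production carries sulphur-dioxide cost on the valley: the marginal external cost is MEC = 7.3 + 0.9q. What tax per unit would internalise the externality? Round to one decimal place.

Social marginal cost = private MC + MEC = 26.9 + 2.5q.
Set SMC = demand: 26.9 + 2.5q = 99.3 - 2.0q → q* = 16.0889.
The Pigouvian tax equals MEC at q*: 7.3 + 0.9×16.0889 = 21.7800.

tax = $21.8 per unit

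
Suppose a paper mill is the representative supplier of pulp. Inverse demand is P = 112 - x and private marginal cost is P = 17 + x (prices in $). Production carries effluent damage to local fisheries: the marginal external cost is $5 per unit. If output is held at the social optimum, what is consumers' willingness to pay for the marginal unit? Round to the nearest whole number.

Social marginal cost = private MC + MEC = 22 + x.
Set SMC = demand: 22 + x = 112 - x → x* = 45.0000.
Consumer price on the demand curve at x*: 112 − 1×45.0000 = 67.0000.

P = $67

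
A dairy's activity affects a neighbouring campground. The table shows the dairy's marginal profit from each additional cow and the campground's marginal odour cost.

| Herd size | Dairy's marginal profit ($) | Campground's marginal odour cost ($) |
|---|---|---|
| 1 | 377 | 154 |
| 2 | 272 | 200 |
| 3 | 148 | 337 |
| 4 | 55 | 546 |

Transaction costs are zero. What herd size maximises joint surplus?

Bargaining reaches the level where marginal profit last exceeds marginal odour cost.
That holds through level 2 (272 ≥ 200) but not at 3 (148 < 337).

2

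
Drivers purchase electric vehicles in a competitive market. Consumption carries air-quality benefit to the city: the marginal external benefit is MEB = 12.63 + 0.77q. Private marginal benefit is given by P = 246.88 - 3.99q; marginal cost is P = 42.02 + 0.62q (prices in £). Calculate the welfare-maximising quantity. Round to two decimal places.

Social marginal benefit = demand + MEB = 259.51 - 3.22q.
Set SMB = MC: 259.51 - 3.22q = 42.02 + 0.62q → q* = 56.6380.

q* = 56.64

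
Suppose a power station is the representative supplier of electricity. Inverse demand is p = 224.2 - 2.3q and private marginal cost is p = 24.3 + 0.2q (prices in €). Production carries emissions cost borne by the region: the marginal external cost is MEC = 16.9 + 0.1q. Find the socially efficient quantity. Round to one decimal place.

q* = 70.4

Social marginal cost = private MC + MEC = 41.2 + 0.3q.
Set SMC = demand: 41.2 + 0.3q = 224.2 - 2.3q → q* = 70.3846.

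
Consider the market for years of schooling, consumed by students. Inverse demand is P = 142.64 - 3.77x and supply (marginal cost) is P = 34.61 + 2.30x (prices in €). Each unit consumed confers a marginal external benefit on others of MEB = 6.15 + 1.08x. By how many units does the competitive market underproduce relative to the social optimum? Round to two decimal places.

5.08 units

Market equilibrium (private): 34.61 + 2.30x = 142.64 - 3.77x → x_m = 17.7974.
Social marginal benefit = demand + MEB = 148.79 - 2.69x.
Set SMB = MC: 148.79 - 2.69x = 34.61 + 2.30x → x* = 22.8818.
Gap = |17.7974 − 22.8818| = 5.0844.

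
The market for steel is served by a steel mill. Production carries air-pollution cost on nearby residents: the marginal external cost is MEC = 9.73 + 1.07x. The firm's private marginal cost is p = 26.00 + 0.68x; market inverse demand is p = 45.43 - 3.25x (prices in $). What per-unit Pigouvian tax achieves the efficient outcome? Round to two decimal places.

tax = $11.81 per unit

Social marginal cost = private MC + MEC = 35.73 + 1.75x.
Set SMC = demand: 35.73 + 1.75x = 45.43 - 3.25x → x* = 1.9400.
The Pigouvian tax equals MEC at x*: 9.73 + 1.07×1.9400 = 11.8058.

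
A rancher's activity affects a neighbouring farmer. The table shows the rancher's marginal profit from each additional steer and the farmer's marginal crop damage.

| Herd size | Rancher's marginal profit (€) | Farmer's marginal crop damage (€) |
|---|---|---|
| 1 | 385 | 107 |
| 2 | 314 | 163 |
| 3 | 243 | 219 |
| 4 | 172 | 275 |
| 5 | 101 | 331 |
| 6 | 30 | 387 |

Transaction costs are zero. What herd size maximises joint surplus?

Bargaining reaches the level where marginal profit last exceeds marginal crop damage.
That holds through level 3 (243 ≥ 219) but not at 4 (172 < 275).

3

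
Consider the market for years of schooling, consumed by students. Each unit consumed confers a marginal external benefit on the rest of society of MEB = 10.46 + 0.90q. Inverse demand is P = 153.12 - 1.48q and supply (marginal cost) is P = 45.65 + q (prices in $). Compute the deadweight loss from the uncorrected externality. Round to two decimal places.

DWL = $774.18

Market equilibrium (private): 45.65 + q = 153.12 - 1.48q → q_m = 43.3347.
Social marginal benefit = demand + MEB = 163.58 - 0.58q.
Set SMB = MC: 163.58 - 0.58q = 45.65 + q → q* = 74.6392.
The welfare-loss triangle has base |q_m − q*| and height MEB(q_m) (the vertical gap between SMB and MC is zero at q* and MEB at q_m).
DWL = ½ × 31.3045 × 49.4612 = 774.1791.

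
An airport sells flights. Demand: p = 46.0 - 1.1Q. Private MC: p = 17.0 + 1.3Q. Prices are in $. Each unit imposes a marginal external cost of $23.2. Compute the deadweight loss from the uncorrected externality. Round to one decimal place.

Market equilibrium (private): 17.0 + 1.3Q = 46.0 - 1.1Q → Q_m = 12.0833.
Social marginal cost = private MC + MEC = 40.2 + 1.3Q.
Set SMC = demand: 40.2 + 1.3Q = 46.0 - 1.1Q → Q* = 2.4167.
The loss is the area between SMC and demand from Q* to Q_m; with linear curves that's a triangle of height MEC(Q_m).
DWL = ½ × 9.6666 × 23.2000 = 112.1326.

DWL = $112.1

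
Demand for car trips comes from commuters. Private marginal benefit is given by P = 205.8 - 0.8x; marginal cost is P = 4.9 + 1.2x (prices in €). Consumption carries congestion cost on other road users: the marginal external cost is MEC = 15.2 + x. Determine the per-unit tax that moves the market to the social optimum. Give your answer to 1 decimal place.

tax = €77.1 per unit

Social marginal benefit = demand − MEC = 190.6 - 1.8x.
Set SMB = MC: 190.6 - 1.8x = 4.9 + 1.2x → x* = 61.9000.
The Pigouvian tax equals MEC at x*: 15.2 + 1.0×61.9000 = 77.1000.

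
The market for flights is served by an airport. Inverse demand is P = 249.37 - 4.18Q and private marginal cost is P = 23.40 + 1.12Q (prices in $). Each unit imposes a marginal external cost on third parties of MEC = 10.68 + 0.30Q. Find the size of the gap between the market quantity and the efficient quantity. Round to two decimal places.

Market equilibrium (private): 23.40 + 1.12Q = 249.37 - 4.18Q → Q_m = 42.6358.
Social marginal cost = private MC + MEC = 34.08 + 1.42Q.
Set SMC = demand: 34.08 + 1.42Q = 249.37 - 4.18Q → Q* = 38.4446.
Gap = |42.6358 − 38.4446| = 4.1912.

4.19 units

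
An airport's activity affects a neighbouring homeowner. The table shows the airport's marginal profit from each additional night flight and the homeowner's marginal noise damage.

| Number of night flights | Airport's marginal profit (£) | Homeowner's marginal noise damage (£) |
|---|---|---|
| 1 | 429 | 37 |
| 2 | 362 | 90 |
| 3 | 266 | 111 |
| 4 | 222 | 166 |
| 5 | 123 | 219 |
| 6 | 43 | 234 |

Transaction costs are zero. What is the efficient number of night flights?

Bargaining reaches the level where marginal profit last exceeds marginal noise damage.
That holds through level 4 (222 ≥ 166) but not at 5 (123 < 219).

4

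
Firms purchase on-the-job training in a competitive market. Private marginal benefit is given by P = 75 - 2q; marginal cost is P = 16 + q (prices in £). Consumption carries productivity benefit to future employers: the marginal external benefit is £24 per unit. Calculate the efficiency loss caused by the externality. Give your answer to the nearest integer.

DWL = £96

Market equilibrium (private): 16 + q = 75 - 2q → q_m = 19.6667.
Social marginal benefit = demand + MEB = 99 - 2q.
Set SMB = MC: 99 - 2q = 16 + q → q* = 27.6667.
Between q* and q_m the wedge SMB − MC runs linearly from 0 to MEB(q_m), so the loss is a triangle.
DWL = ½ × 8.0000 × 24.0000 = 96.0000.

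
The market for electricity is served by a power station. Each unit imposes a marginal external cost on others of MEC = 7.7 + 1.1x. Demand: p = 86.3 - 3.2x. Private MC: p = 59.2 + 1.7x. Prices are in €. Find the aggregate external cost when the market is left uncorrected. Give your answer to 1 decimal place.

Market equilibrium (private): 59.2 + 1.7x = 86.3 - 3.2x → x_m = 5.5306.
Total external cost = ∫₀^{x_m} (7.7 + 1.1x) dx = 7.7×5.5306 + ½×1.1×5.5306² = 59.4088.

€59.4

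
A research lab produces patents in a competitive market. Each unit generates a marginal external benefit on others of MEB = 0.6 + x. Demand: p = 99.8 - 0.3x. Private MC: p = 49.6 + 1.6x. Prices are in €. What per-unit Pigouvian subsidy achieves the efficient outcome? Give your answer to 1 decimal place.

subsidy = €57.0 per unit

Social marginal cost = private MC − MEB = 49.0 + 0.6x.
Set SMC = demand: 49.0 + 0.6x = 99.8 - 0.3x → x* = 56.4444.
The Pigouvian subsidy equals MEB at x*: 0.6 + 1.0×56.4444 = 57.0444.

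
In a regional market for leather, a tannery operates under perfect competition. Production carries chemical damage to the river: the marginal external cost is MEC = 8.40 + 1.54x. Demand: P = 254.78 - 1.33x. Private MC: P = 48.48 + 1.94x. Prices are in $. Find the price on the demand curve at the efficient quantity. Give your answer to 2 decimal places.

P = $200.06

Social marginal cost = private MC + MEC = 56.88 + 3.48x.
Set SMC = demand: 56.88 + 3.48x = 254.78 - 1.33x → x* = 41.1435.
Consumer price on the demand curve at x*: 254.78 − 1.33×41.1435 = 200.0591.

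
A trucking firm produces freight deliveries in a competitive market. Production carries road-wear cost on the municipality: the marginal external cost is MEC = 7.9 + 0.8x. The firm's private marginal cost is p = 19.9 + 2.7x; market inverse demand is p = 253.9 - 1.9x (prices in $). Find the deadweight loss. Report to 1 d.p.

Market equilibrium (private): 19.9 + 2.7x = 253.9 - 1.9x → x_m = 50.8696.
Social marginal cost = private MC + MEC = 27.8 + 3.5x.
Set SMC = demand: 27.8 + 3.5x = 253.9 - 1.9x → x* = 41.8704.
Height of the DWL triangle at x_m is SMC(x_m) − demand(x_m) = MEC(x_m) = 48.5957.
DWL = ½ × 8.9992 × 48.5957 = 218.6612.

DWL = $218.7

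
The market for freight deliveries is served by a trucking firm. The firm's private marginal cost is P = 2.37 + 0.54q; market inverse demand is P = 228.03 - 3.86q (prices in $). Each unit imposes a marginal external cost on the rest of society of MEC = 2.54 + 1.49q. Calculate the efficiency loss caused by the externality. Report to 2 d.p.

DWL = $529.22

Market equilibrium (private): 2.37 + 0.54q = 228.03 - 3.86q → q_m = 51.2864.
Social marginal cost = private MC + MEC = 4.91 + 2.03q.
Set SMC = demand: 4.91 + 2.03q = 228.03 - 3.86q → q* = 37.8812.
The welfare-loss triangle has base |q_m − q*| and height MEC(q_m) (the vertical gap between SMC and demand is zero at q* and MEC at q_m).
DWL = ½ × 13.4052 × 78.9567 = 529.2152.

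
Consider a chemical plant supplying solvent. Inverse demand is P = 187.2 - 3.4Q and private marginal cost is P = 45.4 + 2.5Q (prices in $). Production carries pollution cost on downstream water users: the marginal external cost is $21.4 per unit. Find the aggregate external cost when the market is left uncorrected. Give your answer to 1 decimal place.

Market equilibrium (private): 45.4 + 2.5Q = 187.2 - 3.4Q → Q_m = 24.0339.
Total external cost = MEC × Q_m = 21.4 × 24.0339 = 514.3255.

$514.3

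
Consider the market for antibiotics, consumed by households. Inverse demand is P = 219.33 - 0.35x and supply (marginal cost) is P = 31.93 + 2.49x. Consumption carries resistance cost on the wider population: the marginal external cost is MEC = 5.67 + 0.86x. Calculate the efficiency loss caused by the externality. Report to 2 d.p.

DWL = 526.49

Market equilibrium (private): 31.93 + 2.49x = 219.33 - 0.35x → x_m = 65.9859.
Social marginal benefit = demand − MEC = 213.66 - 1.21x.
Set SMB = MC: 213.66 - 1.21x = 31.93 + 2.49x → x* = 49.1162.
Between x* and x_m the wedge MC − SMB runs linearly from 0 to MEC(x_m), so the loss is a triangle.
DWL = ½ × 16.8697 × 62.4179 = 526.4856.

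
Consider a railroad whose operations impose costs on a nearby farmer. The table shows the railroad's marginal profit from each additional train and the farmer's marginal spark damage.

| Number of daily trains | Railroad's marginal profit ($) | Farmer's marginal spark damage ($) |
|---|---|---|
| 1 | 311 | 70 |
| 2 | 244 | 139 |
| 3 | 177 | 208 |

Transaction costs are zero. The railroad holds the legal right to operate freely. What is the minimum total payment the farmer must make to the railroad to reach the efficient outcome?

$177

Left alone the railroad would choose level 3 (marginal profit stays positive).
Efficient level: k* = 2 (marginal profit ≥ marginal spark damage through 2).
The farmer must at least cover the railroad's forgone profit from cutting 3→2: 177 = 177.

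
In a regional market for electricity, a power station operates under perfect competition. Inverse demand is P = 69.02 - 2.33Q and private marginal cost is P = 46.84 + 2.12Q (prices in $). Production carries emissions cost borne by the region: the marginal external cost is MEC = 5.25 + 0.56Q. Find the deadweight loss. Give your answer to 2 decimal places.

DWL = $6.45

Market equilibrium (private): 46.84 + 2.12Q = 69.02 - 2.33Q → Q_m = 4.9843.
Social marginal cost = private MC + MEC = 52.09 + 2.68Q.
Set SMC = demand: 52.09 + 2.68Q = 69.02 - 2.33Q → Q* = 3.3792.
Height of the DWL triangle at Q_m is SMC(Q_m) − demand(Q_m) = MEC(Q_m) = 8.0412.
DWL = ½ × 1.6051 × 8.0412 = 6.4535.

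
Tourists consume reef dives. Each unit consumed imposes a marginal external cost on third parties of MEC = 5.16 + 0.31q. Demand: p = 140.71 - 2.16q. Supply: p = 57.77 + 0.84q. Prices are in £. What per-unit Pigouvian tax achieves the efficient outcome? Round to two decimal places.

Social marginal benefit = demand − MEC = 135.55 - 2.47q.
Set SMB = MC: 135.55 - 2.47q = 57.77 + 0.84q → q* = 23.4985.
The Pigouvian tax equals MEC at q*: 5.16 + 0.31×23.4985 = 12.4445.

tax = £12.44 per unit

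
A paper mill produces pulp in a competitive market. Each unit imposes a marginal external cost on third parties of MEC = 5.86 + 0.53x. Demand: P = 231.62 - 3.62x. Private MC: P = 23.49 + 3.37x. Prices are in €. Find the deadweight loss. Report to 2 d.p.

Market equilibrium (private): 23.49 + 3.37x = 231.62 - 3.62x → x_m = 29.7754.
Social marginal cost = private MC + MEC = 29.35 + 3.90x.
Set SMC = demand: 29.35 + 3.90x = 231.62 - 3.62x → x* = 26.8976.
Height of the DWL triangle at x_m is SMC(x_m) − demand(x_m) = MEC(x_m) = 21.6410.
DWL = ½ × 2.8778 × 21.6410 = 31.1392.

DWL = €31.14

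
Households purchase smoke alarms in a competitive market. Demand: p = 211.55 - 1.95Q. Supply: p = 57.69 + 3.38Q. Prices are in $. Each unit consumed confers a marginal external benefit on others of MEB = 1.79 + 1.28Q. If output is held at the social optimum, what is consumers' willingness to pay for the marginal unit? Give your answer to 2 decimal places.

P = $136.61

Social marginal benefit = demand + MEB = 213.34 - 0.67Q.
Set SMB = MC: 213.34 - 0.67Q = 57.69 + 3.38Q → Q* = 38.4321.
Consumer price on the demand curve at Q*: 211.55 − 1.95×38.4321 = 136.6074.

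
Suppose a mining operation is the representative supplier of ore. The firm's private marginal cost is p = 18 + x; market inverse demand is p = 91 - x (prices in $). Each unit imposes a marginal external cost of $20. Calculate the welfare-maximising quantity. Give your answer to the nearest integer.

x* = 27

Social marginal cost = private MC + MEC = 38 + x.
Set SMC = demand: 38 + x = 91 - x → x* = 26.5000.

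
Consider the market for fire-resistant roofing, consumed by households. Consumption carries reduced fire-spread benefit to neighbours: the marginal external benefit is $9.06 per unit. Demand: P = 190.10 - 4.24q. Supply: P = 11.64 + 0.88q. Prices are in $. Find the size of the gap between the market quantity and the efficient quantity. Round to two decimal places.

Market equilibrium (private): 11.64 + 0.88q = 190.10 - 4.24q → q_m = 34.8555.
Social marginal benefit = demand + MEB = 199.16 - 4.24q.
Set SMB = MC: 199.16 - 4.24q = 11.64 + 0.88q → q* = 36.6250.
Gap = |34.8555 − 36.6250| = 1.7695.

1.77 units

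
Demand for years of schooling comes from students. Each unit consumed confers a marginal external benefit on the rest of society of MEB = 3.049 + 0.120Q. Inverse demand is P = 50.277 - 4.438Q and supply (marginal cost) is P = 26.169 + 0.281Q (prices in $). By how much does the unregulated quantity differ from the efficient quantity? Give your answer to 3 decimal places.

Market equilibrium (private): 26.169 + 0.281Q = 50.277 - 4.438Q → Q_m = 5.1087.
Social marginal benefit = demand + MEB = 53.326 - 4.318Q.
Set SMB = MC: 53.326 - 4.318Q = 26.169 + 0.281Q → Q* = 5.9050.
Gap = |5.1087 − 5.9050| = 0.7963.

0.796 units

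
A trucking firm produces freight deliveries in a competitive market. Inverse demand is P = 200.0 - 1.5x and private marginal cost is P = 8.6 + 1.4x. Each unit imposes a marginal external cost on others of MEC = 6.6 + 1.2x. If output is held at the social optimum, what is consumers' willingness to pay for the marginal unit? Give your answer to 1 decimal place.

Social marginal cost = private MC + MEC = 15.2 + 2.6x.
Set SMC = demand: 15.2 + 2.6x = 200.0 - 1.5x → x* = 45.0732.
Consumer price on the demand curve at x*: 200.0 − 1.5×45.0732 = 132.3902.

P = 132.4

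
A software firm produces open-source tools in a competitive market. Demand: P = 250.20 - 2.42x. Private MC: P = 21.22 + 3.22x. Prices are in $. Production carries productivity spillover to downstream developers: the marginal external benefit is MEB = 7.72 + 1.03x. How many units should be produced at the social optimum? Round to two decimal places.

x* = 51.34

Social marginal cost = private MC − MEB = 13.50 + 2.19x.
Set SMC = demand: 13.50 + 2.19x = 250.20 - 2.42x → x* = 51.3449.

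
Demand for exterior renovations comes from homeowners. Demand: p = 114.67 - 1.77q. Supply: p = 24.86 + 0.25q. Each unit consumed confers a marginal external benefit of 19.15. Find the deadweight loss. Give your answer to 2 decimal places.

DWL = 90.77

Market equilibrium (private): 24.86 + 0.25q = 114.67 - 1.77q → q_m = 44.4604.
Social marginal benefit = demand + MEB = 133.82 - 1.77q.
Set SMB = MC: 133.82 - 1.77q = 24.86 + 0.25q → q* = 53.9406.
Height of the DWL triangle at q_m is SMB(q_m) − MC(q_m) = MEB(q_m) = 19.1500.
DWL = ½ × 9.4802 × 19.1500 = 90.7729.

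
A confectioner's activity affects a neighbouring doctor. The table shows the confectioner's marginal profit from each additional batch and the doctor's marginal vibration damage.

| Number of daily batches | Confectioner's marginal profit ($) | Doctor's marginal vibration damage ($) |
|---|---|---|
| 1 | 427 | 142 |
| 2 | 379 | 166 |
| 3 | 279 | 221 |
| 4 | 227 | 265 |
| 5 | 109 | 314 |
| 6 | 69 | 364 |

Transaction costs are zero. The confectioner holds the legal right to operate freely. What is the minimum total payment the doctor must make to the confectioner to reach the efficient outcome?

$405

Left alone the confectioner would choose level 6 (marginal profit stays positive).
Efficient level: k* = 3 (marginal profit ≥ marginal vibration damage through 3).
The doctor must at least cover the confectioner's forgone profit from cutting 6→3: 227 + 109 + 69 = 405.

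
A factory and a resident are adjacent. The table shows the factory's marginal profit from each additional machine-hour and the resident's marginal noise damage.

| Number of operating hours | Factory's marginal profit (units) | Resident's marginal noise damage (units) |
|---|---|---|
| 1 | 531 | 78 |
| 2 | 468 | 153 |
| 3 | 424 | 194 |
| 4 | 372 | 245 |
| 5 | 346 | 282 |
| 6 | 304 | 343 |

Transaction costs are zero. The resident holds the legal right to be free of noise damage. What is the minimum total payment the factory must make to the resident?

952

Efficient level: marginal profit ≥ marginal noise damage through level 5, so k* = 5.
With the resident holding the right, the factory must at least compensate total damage at k*: 78 + 153 + 194 + 245 + 282 = 952.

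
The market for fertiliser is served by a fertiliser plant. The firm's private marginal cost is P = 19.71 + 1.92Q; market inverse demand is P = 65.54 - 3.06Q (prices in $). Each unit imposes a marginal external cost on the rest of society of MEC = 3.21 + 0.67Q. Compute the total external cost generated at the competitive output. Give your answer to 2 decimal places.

$57.91

Market equilibrium (private): 19.71 + 1.92Q = 65.54 - 3.06Q → Q_m = 9.2028.
Total external cost = ∫₀^{Q_m} (3.21 + 0.67Q) dQ = 3.21×9.2028 + ½×0.67×9.2028² = 57.9126.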